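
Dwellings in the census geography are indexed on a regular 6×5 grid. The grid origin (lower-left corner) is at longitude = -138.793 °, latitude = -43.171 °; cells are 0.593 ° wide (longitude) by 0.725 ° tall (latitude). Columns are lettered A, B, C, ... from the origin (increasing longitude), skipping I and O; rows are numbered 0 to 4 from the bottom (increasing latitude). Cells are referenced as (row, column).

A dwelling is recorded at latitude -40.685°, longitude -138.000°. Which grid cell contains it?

(3, B)

Column index: ⌊(-138.000 − -138.793) / 0.593⌋ = ⌊1.337⌋ = 1 → column B
Row offset from origin: ⌊(-40.685 − -43.171) / 0.725⌋ = ⌊3.429⌋ = 3 → row 3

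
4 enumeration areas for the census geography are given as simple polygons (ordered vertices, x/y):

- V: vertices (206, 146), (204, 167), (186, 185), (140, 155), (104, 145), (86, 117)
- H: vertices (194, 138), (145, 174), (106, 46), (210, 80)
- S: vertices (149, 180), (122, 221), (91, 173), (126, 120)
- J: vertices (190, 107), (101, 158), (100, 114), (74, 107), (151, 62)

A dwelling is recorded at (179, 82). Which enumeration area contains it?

Cast a ray rightward from (179, 82). For each polygon, the edges (by vertex number in listed order) whose endpoints lie on opposite sides of y = 82, where each meets that height, and whether that is right or left of the point:
V: no edge straddles that height → 0 crossings.
H: 2–3 at x≈117.0 (left), 4–1 at x≈209.4 (right) → 1 crossing.
S: no edge straddles that height → 0 crossings.
J: 4–5 at x≈116.8 (left), 5–1 at x≈168.3 (left) → 0 crossings.
Only H has an odd count, so the point is inside H.

H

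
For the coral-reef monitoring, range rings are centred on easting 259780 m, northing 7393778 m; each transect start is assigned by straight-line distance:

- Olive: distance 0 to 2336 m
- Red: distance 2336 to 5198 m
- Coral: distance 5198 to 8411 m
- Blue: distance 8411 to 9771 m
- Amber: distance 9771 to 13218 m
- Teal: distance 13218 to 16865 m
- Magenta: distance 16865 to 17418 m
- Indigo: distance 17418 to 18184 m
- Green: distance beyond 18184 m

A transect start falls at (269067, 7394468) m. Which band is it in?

Distance = √((269067−259780)² + (7394468−7393778)²) = √(86248369.000 + 476100.000) = 9312.597 m.
8411 ≤ 9312.597 < 9771 → Blue.

Blue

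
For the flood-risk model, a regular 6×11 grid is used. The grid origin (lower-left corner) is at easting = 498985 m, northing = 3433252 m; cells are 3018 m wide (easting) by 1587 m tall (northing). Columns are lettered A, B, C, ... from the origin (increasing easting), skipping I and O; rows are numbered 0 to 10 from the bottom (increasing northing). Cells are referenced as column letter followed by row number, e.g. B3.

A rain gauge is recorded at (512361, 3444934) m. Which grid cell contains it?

E7

Column index: ⌊(512361 − 498985) / 3018⌋ = ⌊4.432⌋ = 4 → column E
Row offset from origin: ⌊(3444934 − 3433252) / 1587⌋ = ⌊7.361⌋ = 7 → row 7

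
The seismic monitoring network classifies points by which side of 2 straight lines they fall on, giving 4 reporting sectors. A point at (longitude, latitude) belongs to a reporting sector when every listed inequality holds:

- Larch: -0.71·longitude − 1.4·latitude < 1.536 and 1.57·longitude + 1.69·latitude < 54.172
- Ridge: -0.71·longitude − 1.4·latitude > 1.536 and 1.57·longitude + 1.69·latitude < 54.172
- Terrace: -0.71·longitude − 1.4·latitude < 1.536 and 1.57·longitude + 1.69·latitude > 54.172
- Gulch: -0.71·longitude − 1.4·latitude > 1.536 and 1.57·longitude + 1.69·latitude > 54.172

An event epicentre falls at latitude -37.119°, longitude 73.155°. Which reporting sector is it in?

Larch

-0.71·73.155 − 1.4·-37.119 = 0.027, which is < 1.536
1.57·73.155 + 1.69·-37.119 = 52.122, which is < 54.172
This sign pattern matches Larch.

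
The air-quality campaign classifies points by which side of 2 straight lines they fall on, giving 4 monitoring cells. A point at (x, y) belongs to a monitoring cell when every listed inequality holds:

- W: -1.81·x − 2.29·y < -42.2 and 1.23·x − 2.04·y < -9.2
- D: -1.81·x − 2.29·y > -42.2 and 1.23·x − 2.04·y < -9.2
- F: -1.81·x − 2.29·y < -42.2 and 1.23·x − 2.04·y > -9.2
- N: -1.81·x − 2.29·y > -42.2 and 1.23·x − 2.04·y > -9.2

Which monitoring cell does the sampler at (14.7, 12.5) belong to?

-1.81·14.7 − 2.29·12.5 = -55.232, which is < -42.2
1.23·14.7 − 2.04·12.5 = -7.419, which is > -9.2
This sign pattern matches F.

F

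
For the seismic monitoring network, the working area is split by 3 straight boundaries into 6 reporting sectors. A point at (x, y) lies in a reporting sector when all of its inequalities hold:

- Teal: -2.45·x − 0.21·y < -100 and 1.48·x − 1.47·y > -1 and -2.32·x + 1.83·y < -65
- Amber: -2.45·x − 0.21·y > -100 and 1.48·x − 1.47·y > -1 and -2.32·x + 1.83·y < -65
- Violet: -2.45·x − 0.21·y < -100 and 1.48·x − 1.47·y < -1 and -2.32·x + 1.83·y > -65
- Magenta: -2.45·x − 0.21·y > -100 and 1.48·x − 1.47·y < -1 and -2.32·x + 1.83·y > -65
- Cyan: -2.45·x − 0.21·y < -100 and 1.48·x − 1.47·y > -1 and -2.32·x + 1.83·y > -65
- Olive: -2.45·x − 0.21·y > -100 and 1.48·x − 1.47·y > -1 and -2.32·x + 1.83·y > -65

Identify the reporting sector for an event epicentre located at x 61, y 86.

Violet

-2.45·61 − 0.21·86 = -167.510, which is < -100
1.48·61 − 1.47·86 = -36.140, which is < -1
-2.32·61 + 1.83·86 = 15.860, which is > -65
This sign pattern matches Violet.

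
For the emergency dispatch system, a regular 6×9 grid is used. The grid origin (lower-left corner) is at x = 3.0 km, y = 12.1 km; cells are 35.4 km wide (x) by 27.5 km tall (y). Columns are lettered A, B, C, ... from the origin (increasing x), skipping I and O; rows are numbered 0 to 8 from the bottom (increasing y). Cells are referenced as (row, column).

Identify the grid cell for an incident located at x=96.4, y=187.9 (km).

Column index: ⌊(96.4 − 3.0) / 35.4⌋ = ⌊2.638⌋ = 2 → column C
Row offset from origin: ⌊(187.9 − 12.1) / 27.5⌋ = ⌊6.393⌋ = 6 → row 6

(6, C)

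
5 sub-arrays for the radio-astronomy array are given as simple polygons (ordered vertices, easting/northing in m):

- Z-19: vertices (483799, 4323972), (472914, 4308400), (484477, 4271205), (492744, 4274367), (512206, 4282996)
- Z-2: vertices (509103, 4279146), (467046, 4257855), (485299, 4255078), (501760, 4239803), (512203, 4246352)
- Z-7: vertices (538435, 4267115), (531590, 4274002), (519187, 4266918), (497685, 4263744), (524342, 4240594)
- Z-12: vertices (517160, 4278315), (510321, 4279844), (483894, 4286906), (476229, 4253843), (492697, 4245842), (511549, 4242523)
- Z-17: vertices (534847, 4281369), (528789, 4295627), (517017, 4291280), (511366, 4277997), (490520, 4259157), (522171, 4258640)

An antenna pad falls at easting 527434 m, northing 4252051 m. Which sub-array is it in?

Z-7

Cast a ray rightward from (527434, 4252051). For each polygon, the edges (by vertex number in listed order) whose endpoints lie on opposite sides of northing = 4252051, where each meets that height, and whether that is right or left of the point:
Z-19: no edge straddles that height → 0 crossings.
Z-2: 3–4 at easting≈488561.0 (left), 5–1 at easting≈511664.3 (left) → 0 crossings.
Z-7: 4–5 at easting≈511149.4 (left), 5–1 at easting≈530430.1 (right) → 1 crossing.
Z-12: 4–5 at easting≈479917.4 (left), 6–1 at easting≈513042.7 (left) → 0 crossings.
Z-17: no edge straddles that height → 0 crossings.
Only Z-7 has an odd count, so the point is inside Z-7.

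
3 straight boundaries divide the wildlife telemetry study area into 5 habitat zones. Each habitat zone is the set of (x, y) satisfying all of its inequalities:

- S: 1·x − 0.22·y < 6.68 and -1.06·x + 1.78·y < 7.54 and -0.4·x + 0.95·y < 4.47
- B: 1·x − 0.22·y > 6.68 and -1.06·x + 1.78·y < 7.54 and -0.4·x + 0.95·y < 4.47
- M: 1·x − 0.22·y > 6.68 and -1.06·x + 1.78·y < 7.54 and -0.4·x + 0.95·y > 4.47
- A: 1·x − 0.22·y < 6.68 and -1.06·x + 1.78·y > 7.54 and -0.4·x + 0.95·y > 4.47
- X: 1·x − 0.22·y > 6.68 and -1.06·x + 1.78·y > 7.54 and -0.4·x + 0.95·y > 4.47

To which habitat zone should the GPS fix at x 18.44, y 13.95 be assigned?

1·18.44 − 0.22·13.95 = 15.371, which is > 6.68
-1.06·18.44 + 1.78·13.95 = 5.285, which is < 7.54
-0.4·18.44 + 0.95·13.95 = 5.876, which is > 4.47
This sign pattern matches M.

M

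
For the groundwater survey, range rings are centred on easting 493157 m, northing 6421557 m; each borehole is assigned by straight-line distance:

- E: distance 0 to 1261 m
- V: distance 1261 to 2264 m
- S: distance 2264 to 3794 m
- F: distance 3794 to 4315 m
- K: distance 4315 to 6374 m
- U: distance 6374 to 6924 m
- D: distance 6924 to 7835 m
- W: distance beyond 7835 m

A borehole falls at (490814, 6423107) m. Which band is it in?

S

Distance = √((490814−493157)² + (6423107−6421557)²) = √(5489649.000 + 2402500.000) = 2809.297 m.
2264 ≤ 2809.297 < 3794 → S.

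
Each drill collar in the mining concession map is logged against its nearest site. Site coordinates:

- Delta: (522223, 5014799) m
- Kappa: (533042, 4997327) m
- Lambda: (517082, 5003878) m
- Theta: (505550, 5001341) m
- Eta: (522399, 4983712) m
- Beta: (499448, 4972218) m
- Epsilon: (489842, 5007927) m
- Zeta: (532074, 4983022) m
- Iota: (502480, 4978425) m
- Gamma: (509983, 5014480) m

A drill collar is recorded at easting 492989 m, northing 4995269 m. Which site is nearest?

Epsilon

Squared distances to each site:
Delta: 1236047656.000; Kappa: 1608478173.000; Lambda: 654587530.000; Theta: 194647905.000; Eta: 998512349.000; Beta: 573067282.000; Epsilon: 170128573.000; Zeta: 1677626234.000; Iota: 373799417.000; Gamma: 657858557.000.
Minimum at Epsilon.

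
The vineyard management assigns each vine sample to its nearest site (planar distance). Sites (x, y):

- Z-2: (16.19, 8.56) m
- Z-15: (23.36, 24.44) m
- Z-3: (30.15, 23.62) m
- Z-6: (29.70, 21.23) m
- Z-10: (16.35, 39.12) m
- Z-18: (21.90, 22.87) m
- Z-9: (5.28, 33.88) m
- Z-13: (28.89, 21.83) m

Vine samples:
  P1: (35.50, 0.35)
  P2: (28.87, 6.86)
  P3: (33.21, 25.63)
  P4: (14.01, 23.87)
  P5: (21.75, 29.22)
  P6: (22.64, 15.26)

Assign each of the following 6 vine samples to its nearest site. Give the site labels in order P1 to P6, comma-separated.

Z-2, Z-2, Z-3, Z-18, Z-15, Z-18

P1 → Z-2 (d²=440.28)
P2 → Z-2 (d²=163.67)
P3 → Z-3 (d²=13.40)
P4 → Z-18 (d²=63.25)
P5 → Z-15 (d²=25.44)
P6 → Z-18 (d²=58.46)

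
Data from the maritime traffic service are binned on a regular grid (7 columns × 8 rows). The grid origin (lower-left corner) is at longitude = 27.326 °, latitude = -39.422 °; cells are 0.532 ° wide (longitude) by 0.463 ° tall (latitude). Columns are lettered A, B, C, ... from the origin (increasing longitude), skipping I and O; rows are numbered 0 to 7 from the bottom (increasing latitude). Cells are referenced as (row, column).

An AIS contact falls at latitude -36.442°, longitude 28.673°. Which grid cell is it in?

(6, C)

Column index: ⌊(28.673 − 27.326) / 0.532⌋ = ⌊2.532⌋ = 2 → column C
Row offset from origin: ⌊(-36.442 − -39.422) / 0.463⌋ = ⌊6.436⌋ = 6 → row 6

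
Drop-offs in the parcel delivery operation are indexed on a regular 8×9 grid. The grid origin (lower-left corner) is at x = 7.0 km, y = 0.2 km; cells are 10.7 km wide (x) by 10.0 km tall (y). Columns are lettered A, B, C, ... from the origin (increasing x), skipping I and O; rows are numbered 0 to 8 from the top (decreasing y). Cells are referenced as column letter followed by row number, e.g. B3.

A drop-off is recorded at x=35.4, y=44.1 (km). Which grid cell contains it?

C4

Column index: ⌊(35.4 − 7.0) / 10.7⌋ = ⌊2.654⌋ = 2 → column C
Row offset from origin: ⌊(44.1 − 0.2) / 10.0⌋ = ⌊4.390⌋ = 4 → row 4 (counted from top)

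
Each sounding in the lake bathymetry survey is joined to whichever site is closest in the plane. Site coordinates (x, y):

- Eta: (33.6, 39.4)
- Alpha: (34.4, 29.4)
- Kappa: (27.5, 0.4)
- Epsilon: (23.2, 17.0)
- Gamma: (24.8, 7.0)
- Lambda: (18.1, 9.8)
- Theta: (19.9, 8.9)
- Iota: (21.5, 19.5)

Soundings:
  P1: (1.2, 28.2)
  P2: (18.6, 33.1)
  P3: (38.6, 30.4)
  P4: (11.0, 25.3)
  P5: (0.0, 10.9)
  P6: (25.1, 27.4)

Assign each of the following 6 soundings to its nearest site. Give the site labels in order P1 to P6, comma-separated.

P1 → Iota (d²=487.78)
P2 → Iota (d²=193.37)
P3 → Alpha (d²=18.64)
P4 → Iota (d²=143.89)
P5 → Lambda (d²=328.82)
P6 → Iota (d²=75.37)

Iota, Iota, Alpha, Iota, Lambda, Iota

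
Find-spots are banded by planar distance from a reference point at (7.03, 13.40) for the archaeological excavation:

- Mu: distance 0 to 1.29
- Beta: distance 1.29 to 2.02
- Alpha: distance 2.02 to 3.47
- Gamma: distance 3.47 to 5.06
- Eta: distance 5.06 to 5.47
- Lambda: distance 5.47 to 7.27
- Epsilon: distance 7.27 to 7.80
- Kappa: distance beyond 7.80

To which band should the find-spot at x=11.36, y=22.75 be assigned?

Kappa

Distance = √((11.36−7.03)² + (22.75−13.40)²) = √(18.749 + 87.422) = 10.304.
7.80 ≤ 10.304 < ∞ → Kappa.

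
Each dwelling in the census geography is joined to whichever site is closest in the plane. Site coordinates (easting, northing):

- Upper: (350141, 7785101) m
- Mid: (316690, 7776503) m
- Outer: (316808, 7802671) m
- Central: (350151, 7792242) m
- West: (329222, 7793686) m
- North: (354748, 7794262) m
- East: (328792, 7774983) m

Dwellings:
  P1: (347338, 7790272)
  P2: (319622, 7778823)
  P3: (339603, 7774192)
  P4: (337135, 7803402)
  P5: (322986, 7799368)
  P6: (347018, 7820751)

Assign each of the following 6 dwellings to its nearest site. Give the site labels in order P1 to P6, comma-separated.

Central, Mid, East, West, Outer, North

P1 → Central (d²=11793869.00)
P2 → Mid (d²=13979024.00)
P3 → East (d²=117503402.00)
P4 → West (d²=157016225.00)
P5 → Outer (d²=49077493.00)
P6 → North (d²=761420021.00)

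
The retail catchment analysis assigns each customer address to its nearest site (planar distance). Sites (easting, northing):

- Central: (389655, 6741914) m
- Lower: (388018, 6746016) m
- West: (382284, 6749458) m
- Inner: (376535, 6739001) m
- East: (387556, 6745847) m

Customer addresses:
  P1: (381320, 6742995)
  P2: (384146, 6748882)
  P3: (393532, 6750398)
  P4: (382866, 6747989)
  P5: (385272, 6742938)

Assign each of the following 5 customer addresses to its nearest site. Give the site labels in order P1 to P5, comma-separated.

Inner, West, Lower, West, East

P1 → Inner (d²=38848261.00)
P2 → West (d²=3798820.00)
P3 → Lower (d²=49606120.00)
P4 → West (d²=2496685.00)
P5 → East (d²=13678937.00)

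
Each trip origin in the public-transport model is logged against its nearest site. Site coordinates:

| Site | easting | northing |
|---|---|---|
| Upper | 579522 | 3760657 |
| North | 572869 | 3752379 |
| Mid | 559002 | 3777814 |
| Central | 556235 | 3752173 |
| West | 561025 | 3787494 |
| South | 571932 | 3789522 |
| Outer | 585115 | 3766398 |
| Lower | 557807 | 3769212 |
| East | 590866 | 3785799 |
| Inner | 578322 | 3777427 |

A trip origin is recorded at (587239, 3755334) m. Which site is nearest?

Squared distances to each site:
Upper: 87886418.000; North: 215228925.000; Mid: 1302678569.000; Central: 971239937.000; West: 1721439396.000; South: 1403123593.000; Outer: 126923472.000; Lower: 1058841508.000; East: 941271354.000; Inner: 567613538.000.
Minimum at Upper.

Upper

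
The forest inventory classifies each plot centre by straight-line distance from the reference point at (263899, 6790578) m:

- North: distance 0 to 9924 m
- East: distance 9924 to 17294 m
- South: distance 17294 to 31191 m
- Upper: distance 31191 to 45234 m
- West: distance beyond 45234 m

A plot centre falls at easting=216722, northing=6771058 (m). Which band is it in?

Distance = √((216722−263899)² + (6771058−6790578)²) = √(2225669329.000 + 381030400.000) = 51055.849 m.
45234 ≤ 51055.849 < ∞ → West.

West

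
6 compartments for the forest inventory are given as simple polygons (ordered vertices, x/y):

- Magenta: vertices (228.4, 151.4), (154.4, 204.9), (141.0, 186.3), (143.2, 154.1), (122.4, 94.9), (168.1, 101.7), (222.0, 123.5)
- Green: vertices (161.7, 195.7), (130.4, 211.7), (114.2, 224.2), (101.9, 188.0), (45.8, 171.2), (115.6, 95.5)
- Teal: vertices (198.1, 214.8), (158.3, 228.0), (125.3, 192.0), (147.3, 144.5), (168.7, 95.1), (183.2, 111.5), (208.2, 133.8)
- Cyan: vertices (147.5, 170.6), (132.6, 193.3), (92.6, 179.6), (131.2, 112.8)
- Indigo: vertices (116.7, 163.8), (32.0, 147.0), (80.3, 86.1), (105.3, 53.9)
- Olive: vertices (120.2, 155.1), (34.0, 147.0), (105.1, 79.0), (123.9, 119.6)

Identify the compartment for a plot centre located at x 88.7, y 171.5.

Green

Cast a ray rightward from (88.7, 171.5). For each polygon, the edges (by vertex number in listed order) whose endpoints lie on opposite sides of y = 171.5, where each meets that height, and whether that is right or left of the point:
Magenta: 1–2 at x≈200.60 (right), 3–4 at x≈142.01 (right) → 2 crossings.
Green: 4–5 at x≈46.80 (left), 6–1 at x≈150.57 (right) → 1 crossing.
Teal: 3–4 at x≈134.79 (right), 7–1 at x≈203.50 (right) → 2 crossings.
Cyan: 1–2 at x≈146.91 (right), 3–4 at x≈97.28 (right) → 2 crossings.
Indigo: no edge straddles that height → 0 crossings.
Olive: no edge straddles that height → 0 crossings.
Only Green has an odd count, so the point is inside Green.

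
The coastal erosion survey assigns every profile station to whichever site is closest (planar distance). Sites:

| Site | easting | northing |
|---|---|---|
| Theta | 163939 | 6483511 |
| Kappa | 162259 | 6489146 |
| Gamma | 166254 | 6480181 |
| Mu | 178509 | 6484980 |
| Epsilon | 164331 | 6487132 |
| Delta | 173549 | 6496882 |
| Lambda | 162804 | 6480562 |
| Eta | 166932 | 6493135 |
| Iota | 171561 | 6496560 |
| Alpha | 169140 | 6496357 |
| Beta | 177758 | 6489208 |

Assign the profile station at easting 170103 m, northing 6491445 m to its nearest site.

Eta

Squared distances to each site:
Theta: 100943252.000; Kappa: 66813737.000; Gamma: 141692497.000; Mu: 112457061.000; Epsilon: 51917953.000; Delta: 41435885.000; Lambda: 171715090.000; Eta: 12911341.000; Iota: 28288989.000; Alpha: 25055113.000; Beta: 63603194.000.
Minimum at Eta.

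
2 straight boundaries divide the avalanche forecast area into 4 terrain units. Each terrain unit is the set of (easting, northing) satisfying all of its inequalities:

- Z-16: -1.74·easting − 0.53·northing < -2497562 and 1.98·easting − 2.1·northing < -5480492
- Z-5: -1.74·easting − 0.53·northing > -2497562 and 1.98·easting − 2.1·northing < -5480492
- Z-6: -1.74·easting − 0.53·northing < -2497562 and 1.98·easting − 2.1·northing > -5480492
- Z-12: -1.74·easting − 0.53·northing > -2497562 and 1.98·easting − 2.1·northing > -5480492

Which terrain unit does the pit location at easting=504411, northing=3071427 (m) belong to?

Z-6

-1.74·504411 − 0.53·3071427 = -2505531.450, which is < -2497562
1.98·504411 − 2.1·3071427 = -5451262.920, which is > -5480492
This sign pattern matches Z-6.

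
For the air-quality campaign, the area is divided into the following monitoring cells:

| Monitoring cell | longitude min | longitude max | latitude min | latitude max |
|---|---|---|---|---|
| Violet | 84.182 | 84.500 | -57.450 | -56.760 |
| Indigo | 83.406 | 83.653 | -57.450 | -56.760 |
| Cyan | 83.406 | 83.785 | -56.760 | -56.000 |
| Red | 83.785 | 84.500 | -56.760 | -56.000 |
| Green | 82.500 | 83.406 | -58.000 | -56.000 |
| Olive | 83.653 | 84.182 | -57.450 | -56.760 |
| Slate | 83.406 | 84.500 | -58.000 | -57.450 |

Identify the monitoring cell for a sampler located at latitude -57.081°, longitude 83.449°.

Indigo

The point has longitude = 83.449 and latitude = -57.081.
Only Indigo satisfies 83.406 ≤ longitude ≤ 83.653 and -57.450 ≤ latitude ≤ -56.760.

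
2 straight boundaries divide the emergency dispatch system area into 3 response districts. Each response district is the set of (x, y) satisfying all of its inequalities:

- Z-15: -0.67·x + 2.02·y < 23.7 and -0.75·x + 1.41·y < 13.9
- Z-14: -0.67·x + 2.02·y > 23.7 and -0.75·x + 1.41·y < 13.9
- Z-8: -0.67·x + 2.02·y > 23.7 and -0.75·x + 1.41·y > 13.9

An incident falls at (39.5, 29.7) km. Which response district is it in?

Z-14

-0.67·39.5 + 2.02·29.7 = 33.529, which is > 23.7
-0.75·39.5 + 1.41·29.7 = 12.252, which is < 13.9
This sign pattern matches Z-14.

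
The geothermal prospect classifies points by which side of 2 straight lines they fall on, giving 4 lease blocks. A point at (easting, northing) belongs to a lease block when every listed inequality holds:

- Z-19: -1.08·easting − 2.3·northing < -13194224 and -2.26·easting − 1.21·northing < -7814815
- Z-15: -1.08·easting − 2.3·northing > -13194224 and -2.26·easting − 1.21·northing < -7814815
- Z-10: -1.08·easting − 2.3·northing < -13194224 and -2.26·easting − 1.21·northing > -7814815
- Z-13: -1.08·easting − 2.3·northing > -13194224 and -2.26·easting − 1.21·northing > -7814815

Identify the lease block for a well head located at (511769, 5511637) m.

Z-19

-1.08·511769 − 2.3·5511637 = -13229475.620, which is < -13194224
-2.26·511769 − 1.21·5511637 = -7825678.710, which is < -7814815
This sign pattern matches Z-19.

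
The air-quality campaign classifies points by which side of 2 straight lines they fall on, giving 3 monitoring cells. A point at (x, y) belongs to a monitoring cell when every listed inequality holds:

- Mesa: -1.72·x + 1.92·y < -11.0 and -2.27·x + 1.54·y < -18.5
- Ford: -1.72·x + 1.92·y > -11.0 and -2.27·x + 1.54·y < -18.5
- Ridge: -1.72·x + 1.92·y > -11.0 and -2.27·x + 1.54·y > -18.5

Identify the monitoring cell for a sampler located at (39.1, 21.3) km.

Mesa

-1.72·39.1 + 1.92·21.3 = -26.356, which is < -11.0
-2.27·39.1 + 1.54·21.3 = -55.955, which is < -18.5
This sign pattern matches Mesa.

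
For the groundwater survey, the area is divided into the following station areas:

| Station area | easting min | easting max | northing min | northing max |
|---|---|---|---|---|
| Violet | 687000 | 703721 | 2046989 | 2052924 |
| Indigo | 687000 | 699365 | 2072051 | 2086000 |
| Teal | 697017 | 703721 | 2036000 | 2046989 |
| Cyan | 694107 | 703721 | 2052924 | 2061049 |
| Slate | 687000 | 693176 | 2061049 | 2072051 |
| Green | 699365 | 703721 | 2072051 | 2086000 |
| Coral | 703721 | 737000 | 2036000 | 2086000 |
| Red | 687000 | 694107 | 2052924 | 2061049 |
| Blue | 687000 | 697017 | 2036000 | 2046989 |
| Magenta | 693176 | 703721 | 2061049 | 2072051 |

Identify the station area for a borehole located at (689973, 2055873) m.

Red

The point has easting = 689973 and northing = 2055873.
Only Red satisfies 687000 ≤ easting ≤ 694107 and 2052924 ≤ northing ≤ 2061049.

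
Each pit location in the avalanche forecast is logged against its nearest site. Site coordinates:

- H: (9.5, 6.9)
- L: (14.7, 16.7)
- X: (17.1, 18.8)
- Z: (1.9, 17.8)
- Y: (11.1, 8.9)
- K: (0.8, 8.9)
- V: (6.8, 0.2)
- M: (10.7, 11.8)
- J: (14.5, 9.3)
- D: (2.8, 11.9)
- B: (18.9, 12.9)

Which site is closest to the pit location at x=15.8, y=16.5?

Squared distances to each site:
H: 131.850; L: 1.250; X: 6.980; Z: 194.900; Y: 79.850; K: 282.760; V: 346.690; M: 48.100; J: 53.530; D: 190.160; B: 22.570.
Minimum at L.

L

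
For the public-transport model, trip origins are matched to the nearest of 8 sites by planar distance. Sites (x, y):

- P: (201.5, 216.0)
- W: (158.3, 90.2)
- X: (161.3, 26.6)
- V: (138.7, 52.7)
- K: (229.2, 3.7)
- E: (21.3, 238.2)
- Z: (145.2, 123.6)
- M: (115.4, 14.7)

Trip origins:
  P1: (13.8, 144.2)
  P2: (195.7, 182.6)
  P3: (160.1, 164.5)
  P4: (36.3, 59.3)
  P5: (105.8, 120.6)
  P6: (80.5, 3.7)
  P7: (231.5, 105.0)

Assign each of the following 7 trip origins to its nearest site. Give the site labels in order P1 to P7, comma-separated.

E, P, Z, M, Z, M, W

P1 → E (d²=8892.25)
P2 → P (d²=1149.20)
P3 → Z (d²=1894.82)
P4 → M (d²=8245.97)
P5 → Z (d²=1561.36)
P6 → M (d²=1339.01)
P7 → W (d²=5577.28)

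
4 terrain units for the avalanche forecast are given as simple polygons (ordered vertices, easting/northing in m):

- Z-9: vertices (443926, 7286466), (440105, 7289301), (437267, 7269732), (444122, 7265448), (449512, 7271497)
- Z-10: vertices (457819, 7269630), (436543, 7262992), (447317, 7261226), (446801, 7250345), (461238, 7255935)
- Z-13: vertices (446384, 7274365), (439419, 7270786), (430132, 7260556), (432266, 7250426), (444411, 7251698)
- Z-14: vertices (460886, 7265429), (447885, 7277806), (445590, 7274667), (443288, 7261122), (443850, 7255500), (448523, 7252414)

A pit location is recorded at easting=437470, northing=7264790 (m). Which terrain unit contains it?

Z-13

Cast a ray rightward from (437470, 7264790). For each polygon, the edges (by vertex number in listed order) whose endpoints lie on opposite sides of northing = 7264790, where each meets that height, and whether that is right or left of the point:
Z-9: no edge straddles that height → 0 crossings.
Z-10: 1–2 at easting≈442305.9 (right), 5–1 at easting≈459027.3 (right) → 2 crossings.
Z-13: 2–3 at easting≈433975.7 (left), 5–1 at easting≈445550.6 (right) → 1 crossing.
Z-14: 3–4 at easting≈443911.4 (right), 6–1 at easting≈460279.0 (right) → 2 crossings.
Only Z-13 has an odd count, so the point is inside Z-13.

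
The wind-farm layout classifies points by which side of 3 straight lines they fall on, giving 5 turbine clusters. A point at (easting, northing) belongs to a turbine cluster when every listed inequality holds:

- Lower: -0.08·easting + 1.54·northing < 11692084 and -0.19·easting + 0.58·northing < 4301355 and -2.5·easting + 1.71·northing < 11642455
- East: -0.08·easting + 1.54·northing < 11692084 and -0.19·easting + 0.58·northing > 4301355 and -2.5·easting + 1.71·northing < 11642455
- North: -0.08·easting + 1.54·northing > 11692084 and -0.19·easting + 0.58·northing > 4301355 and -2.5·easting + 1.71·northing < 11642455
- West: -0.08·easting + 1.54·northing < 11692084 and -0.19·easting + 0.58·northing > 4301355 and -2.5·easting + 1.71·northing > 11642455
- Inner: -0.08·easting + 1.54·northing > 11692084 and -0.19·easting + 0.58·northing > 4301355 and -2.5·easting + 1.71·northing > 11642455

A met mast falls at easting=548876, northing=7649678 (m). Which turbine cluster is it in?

-0.08·548876 + 1.54·7649678 = 11736594.040, which is > 11692084
-0.19·548876 + 0.58·7649678 = 4332526.800, which is > 4301355
-2.5·548876 + 1.71·7649678 = 11708759.380, which is > 11642455
This sign pattern matches Inner.

Inner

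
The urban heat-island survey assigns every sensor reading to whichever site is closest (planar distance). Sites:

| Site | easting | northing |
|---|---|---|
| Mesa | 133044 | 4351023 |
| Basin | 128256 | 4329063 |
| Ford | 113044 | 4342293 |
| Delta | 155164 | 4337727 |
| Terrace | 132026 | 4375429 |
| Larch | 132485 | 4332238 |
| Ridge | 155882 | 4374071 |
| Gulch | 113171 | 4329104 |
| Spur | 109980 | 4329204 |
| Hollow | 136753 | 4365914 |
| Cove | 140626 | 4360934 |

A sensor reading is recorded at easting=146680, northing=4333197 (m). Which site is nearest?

Squared distances to each site:
Mesa: 503706772.000; Basin: 356533732.000; Ford: 1214117712.000; Delta: 92499156.000; Terrace: 1998281540.000; Larch: 202417706.000; Ridge: 1755360680.000; Gulch: 1139605730.000; Spur: 1362834049.000; Hollow: 1168947418.000; Cove: 805992085.000.
Minimum at Delta.

Delta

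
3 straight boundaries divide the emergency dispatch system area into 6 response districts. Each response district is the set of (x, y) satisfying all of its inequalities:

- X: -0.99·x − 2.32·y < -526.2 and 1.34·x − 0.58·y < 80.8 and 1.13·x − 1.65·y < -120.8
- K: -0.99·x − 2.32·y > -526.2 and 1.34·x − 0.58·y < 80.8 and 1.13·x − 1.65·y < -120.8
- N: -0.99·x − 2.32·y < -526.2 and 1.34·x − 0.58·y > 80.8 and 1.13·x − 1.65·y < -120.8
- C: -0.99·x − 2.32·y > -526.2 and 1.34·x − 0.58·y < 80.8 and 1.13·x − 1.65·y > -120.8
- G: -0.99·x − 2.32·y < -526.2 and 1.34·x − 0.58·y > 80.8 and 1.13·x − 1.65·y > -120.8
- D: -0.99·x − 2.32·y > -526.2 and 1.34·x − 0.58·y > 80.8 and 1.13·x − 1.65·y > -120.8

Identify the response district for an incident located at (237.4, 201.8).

G

-0.99·237.4 − 2.32·201.8 = -703.202, which is < -526.2
1.34·237.4 − 0.58·201.8 = 201.072, which is > 80.8
1.13·237.4 − 1.65·201.8 = -64.708, which is > -120.8
This sign pattern matches G.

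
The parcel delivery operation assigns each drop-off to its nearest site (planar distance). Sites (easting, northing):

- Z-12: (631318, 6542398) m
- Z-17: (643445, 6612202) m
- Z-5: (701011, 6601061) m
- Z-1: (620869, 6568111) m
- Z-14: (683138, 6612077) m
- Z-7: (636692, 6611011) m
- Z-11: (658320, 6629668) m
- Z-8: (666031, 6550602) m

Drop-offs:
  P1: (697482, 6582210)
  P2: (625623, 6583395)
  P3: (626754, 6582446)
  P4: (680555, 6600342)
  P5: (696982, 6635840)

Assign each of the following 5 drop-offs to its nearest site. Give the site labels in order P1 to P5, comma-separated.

P1 → Z-5 (d²=367814042.00)
P2 → Z-1 (d²=256201172.00)
P3 → Z-1 (d²=240125450.00)
P4 → Z-14 (d²=144382114.00)
P5 → Z-14 (d²=756336505.00)

Z-5, Z-1, Z-1, Z-14, Z-14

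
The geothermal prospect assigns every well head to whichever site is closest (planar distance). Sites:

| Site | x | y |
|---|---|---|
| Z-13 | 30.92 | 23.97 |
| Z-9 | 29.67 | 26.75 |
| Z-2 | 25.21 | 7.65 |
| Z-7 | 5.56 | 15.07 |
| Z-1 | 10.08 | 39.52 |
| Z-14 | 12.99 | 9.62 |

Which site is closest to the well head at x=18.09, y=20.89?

Squared distances to each site:
Z-13: 174.095; Z-9: 168.436; Z-2: 225.992; Z-7: 190.873; Z-1: 411.237; Z-14: 153.023.
Minimum at Z-14.

Z-14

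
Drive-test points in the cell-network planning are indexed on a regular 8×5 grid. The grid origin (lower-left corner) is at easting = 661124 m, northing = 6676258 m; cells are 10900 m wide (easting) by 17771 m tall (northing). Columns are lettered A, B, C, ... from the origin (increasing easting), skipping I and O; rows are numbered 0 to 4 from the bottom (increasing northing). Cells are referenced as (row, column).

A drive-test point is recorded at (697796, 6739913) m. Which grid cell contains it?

Column index: ⌊(697796 − 661124) / 10900⌋ = ⌊3.364⌋ = 3 → column D
Row offset from origin: ⌊(6739913 − 6676258) / 17771⌋ = ⌊3.582⌋ = 3 → row 3

(3, D)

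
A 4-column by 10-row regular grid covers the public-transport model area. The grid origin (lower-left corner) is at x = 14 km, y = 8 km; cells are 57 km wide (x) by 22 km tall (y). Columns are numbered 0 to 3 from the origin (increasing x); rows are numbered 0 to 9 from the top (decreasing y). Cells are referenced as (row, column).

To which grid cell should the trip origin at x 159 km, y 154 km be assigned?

(3, 2)

Column index: ⌊(159 − 14) / 57⌋ = ⌊2.544⌋ = 2
Row offset from origin: ⌊(154 − 8) / 22⌋ = ⌊6.636⌋ = 6 → row 3 (counted from top)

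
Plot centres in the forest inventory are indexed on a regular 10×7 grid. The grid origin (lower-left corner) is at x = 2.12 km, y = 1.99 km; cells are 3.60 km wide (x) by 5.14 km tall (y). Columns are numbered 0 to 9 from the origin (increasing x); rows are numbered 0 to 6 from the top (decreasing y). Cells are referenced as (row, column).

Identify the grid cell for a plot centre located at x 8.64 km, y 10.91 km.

(5, 1)

Column index: ⌊(8.64 − 2.12) / 3.60⌋ = ⌊1.811⌋ = 1
Row offset from origin: ⌊(10.91 − 1.99) / 5.14⌋ = ⌊1.735⌋ = 1 → row 5 (counted from top)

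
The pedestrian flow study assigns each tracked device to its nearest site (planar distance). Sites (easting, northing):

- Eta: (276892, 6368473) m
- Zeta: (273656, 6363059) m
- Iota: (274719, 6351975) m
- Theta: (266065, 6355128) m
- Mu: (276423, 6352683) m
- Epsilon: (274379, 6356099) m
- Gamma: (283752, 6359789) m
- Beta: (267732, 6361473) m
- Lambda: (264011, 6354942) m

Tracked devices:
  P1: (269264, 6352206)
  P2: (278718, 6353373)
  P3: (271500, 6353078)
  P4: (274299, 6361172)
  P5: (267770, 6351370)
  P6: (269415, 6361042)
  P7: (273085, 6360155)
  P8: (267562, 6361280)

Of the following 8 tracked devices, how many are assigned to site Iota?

P1 → Theta
P2 → Mu
P3 → Iota
P4 → Zeta
P5 → Theta
P6 → Beta
P7 → Zeta
P8 → Beta
1 of the 8 goes to Iota.

1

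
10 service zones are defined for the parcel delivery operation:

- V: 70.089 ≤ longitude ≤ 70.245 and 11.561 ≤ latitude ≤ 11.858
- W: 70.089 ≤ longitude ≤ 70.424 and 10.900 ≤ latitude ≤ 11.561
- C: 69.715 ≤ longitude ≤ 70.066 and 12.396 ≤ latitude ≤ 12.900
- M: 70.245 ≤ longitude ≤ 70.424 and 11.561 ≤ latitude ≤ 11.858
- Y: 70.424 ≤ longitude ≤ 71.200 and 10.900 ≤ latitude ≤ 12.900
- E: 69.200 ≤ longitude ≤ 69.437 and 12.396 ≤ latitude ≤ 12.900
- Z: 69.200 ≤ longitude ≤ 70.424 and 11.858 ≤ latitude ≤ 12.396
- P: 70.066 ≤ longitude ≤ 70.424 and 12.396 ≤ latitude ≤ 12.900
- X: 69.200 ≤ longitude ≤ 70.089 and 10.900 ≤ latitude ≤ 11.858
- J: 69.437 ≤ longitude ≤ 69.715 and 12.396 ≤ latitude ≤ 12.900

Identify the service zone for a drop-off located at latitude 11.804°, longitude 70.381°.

M

The point has longitude = 70.381 and latitude = 11.804.
Only M satisfies 70.245 ≤ longitude ≤ 70.424 and 11.561 ≤ latitude ≤ 11.858.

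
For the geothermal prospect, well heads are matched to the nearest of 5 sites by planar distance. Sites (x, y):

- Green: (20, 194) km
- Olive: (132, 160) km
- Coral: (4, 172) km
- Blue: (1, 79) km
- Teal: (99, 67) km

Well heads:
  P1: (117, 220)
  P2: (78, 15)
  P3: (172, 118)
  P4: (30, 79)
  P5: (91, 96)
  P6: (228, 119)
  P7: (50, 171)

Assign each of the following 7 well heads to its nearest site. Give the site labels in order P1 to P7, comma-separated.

Olive, Teal, Olive, Blue, Teal, Olive, Green

P1 → Olive (d²=3825.00)
P2 → Teal (d²=3145.00)
P3 → Olive (d²=3364.00)
P4 → Blue (d²=841.00)
P5 → Teal (d²=905.00)
P6 → Olive (d²=10897.00)
P7 → Green (d²=1429.00)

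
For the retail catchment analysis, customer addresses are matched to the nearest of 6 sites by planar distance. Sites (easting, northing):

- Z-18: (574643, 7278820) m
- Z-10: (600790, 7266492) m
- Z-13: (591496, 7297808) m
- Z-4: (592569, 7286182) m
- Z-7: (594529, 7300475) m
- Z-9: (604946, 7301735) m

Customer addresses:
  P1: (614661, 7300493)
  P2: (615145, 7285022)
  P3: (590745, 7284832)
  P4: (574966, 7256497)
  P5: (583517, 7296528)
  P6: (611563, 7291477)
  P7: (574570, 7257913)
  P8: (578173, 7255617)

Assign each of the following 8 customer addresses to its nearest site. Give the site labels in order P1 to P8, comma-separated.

Z-9, Z-9, Z-4, Z-18, Z-13, Z-9, Z-18, Z-18

P1 → Z-9 (d²=95923789.00)
P2 → Z-9 (d²=383343970.00)
P3 → Z-4 (d²=5149476.00)
P4 → Z-18 (d²=498420658.00)
P5 → Z-13 (d²=65302841.00)
P6 → Z-9 (d²=149011253.00)
P7 → Z-18 (d²=437107978.00)
P8 → Z-18 (d²=550840109.00)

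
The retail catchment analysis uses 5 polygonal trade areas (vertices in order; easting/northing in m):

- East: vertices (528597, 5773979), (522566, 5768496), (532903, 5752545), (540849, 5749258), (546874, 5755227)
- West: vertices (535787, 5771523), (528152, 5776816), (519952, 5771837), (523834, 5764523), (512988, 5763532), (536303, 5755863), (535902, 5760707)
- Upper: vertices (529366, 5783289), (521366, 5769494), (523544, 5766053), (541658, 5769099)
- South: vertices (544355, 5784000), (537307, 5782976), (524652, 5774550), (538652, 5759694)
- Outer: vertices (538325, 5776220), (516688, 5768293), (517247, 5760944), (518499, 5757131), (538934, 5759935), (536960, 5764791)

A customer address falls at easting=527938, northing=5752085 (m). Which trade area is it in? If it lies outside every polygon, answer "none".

Cast a ray rightward from (527938, 5752085). For each polygon, the edges (by vertex number in listed order) whose endpoints lie on opposite sides of northing = 5752085, where each meets that height, and whether that is right or left of the point:
East: 3–4 at easting≈534015.0 (right), 4–5 at easting≈543702.5 (right) → 2 crossings.
West: no edge straddles that height → 0 crossings.
Upper: no edge straddles that height → 0 crossings.
South: no edge straddles that height → 0 crossings.
Outer: no edge straddles that height → 0 crossings.
All counts are even, so the point lies outside every listed polygon.

none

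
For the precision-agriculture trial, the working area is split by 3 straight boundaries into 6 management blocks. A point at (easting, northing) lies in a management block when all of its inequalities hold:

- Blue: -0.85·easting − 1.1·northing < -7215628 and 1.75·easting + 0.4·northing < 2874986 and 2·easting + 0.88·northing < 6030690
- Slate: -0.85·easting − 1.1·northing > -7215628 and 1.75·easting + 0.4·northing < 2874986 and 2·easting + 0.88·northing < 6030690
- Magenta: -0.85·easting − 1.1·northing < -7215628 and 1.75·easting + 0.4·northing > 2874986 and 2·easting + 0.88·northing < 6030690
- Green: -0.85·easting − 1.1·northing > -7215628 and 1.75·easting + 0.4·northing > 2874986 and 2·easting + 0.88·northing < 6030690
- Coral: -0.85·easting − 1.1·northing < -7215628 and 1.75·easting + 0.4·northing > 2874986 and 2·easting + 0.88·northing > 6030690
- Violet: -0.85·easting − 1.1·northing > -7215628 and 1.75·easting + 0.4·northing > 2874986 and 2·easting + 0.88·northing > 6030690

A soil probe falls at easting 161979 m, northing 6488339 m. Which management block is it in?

Coral

-0.85·161979 − 1.1·6488339 = -7274855.050, which is < -7215628
1.75·161979 + 0.4·6488339 = 2878798.850, which is > 2874986
2·161979 + 0.88·6488339 = 6033696.320, which is > 6030690
This sign pattern matches Coral.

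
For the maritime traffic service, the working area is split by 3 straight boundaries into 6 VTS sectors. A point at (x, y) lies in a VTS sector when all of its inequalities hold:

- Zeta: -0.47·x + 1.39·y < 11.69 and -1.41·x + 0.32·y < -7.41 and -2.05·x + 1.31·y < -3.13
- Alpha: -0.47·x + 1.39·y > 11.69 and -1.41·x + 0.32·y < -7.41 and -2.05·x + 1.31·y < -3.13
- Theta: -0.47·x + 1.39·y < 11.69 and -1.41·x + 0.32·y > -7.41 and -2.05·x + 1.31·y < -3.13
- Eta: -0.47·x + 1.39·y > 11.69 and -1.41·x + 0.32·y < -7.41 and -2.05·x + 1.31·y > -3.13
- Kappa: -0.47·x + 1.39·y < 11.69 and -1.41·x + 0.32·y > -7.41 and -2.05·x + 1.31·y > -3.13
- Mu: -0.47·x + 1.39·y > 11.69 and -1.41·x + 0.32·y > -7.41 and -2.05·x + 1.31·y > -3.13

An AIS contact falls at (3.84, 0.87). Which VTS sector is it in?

Theta

-0.47·3.84 + 1.39·0.87 = -0.595, which is < 11.69
-1.41·3.84 + 0.32·0.87 = -5.136, which is > -7.41
-2.05·3.84 + 1.31·0.87 = -6.732, which is < -3.13
This sign pattern matches Theta.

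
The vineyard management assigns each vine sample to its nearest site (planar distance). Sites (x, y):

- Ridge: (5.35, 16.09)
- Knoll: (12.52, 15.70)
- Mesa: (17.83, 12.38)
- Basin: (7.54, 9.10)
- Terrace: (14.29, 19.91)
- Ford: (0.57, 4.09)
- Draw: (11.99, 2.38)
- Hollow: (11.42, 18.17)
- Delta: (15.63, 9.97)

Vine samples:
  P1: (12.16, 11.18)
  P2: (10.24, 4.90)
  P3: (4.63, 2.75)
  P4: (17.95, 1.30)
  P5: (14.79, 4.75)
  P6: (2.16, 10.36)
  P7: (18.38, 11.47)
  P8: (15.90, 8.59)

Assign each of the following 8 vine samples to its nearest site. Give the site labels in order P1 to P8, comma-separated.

Delta, Draw, Ford, Draw, Draw, Basin, Mesa, Delta

P1 → Delta (d²=13.51)
P2 → Draw (d²=9.41)
P3 → Ford (d²=18.28)
P4 → Draw (d²=36.69)
P5 → Draw (d²=13.46)
P6 → Basin (d²=30.53)
P7 → Mesa (d²=1.13)
P8 → Delta (d²=1.98)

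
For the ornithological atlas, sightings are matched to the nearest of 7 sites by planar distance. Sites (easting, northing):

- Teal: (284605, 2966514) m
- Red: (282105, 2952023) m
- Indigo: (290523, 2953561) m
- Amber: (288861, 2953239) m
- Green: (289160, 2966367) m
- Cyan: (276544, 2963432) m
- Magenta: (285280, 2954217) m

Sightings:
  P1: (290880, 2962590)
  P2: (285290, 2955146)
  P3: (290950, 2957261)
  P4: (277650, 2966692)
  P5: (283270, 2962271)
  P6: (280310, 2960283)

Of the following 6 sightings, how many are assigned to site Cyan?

2

P1 → Green
P2 → Magenta
P3 → Indigo
P4 → Cyan
P5 → Teal
P6 → Cyan
2 of the 6 go to Cyan.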